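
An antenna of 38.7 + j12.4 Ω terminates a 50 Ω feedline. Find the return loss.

RL ≈ 14.5 dB

Γ = (-11.3 + j12.4)/(88.7 + j12.4), |Γ| = 0.187
RL = −20·log₁₀|Γ| = −20·log₁₀(0.187)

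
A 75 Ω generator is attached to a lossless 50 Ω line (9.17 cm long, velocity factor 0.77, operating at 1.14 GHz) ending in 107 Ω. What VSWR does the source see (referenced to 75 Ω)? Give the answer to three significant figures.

VSWR ≈ 1.64

λ = v/f = 0.77·c / 1.14 GHz = 0.203 m
βl = 2π·l/λ = 2π × 0.453 = 163°
tan(βl) = -0.307
Z_in = Z_0·(Z_L + jZ_0·tanβl)/(Z_0 + jZ_L·tanβl) = 81.7 + j38.4 Ω
Γ_s = (Z_in − Z_s)/(Z_in + Z_s) = (6.75 + j38.4)/(157 + j38.4), |Γ_s| = 0.242
VSWR = (1 + |Γ_s|)/(1 − |Γ_s|)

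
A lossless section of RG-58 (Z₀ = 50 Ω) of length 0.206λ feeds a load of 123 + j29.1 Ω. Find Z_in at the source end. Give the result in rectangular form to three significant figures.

Z_in ≈ 21.6 − j16.8 Ω

βl = 2π × 0.206 = 74.2°
tan(βl) = tan(74.2°) = 3.52
Z_in = Z_0·(Z_L + jZ_0·tanβl)/(Z_0 + jZ_L·tanβl)
     = 50·(123 + j205)/(-52.6 + j434)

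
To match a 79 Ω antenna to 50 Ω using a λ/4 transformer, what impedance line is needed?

Z_qwt = √(Z_0·R_L) = √(50 × 79) = √3950

Z_qwt ≈ 62.8 Ω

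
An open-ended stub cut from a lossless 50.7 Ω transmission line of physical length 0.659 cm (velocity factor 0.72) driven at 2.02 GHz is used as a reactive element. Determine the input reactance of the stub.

X_in ≈ -124 Ω (capacitive)

λ = v/f = 0.72·c / 2.02 GHz = 0.107 m
βl = 2π·l/λ = 2π × 0.0616 = 22.2°
tan(βl) = 0.408
For an open-ended stub, Z_in = −jZ_0·cot(βl) = −jZ_0/tan(βl)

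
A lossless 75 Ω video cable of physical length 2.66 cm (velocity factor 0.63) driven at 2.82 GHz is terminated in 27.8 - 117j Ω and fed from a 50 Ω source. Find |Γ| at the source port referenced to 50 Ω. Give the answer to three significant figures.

λ = v/f = 0.63·c / 2.82 GHz = 0.067 m
βl = 2π·l/λ = 2π × 0.397 = 143°
tan(βl) = -0.757
Z_in = Z_0·(Z_L + jZ_0·tanβl)/(Z_0 + jZ_L·tanβl) = 393 + j352 Ω
Γ_s = (Z_in − Z_s)/(Z_in + Z_s) = (343 + j352)/(443 + j352), |Γ_s| = 0.869

|Γ| ≈ 0.869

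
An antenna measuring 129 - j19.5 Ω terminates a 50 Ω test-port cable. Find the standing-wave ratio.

Γ = (Z_L − Z_0)/(Z_L + Z_0) = (79 − j19.5)/(179 − j19.5)
|Γ| = 81.4/180 = 0.452
VSWR = (1 + |Γ|)/(1 − |Γ|) = 1.45/0.548

VSWR ≈ 2.65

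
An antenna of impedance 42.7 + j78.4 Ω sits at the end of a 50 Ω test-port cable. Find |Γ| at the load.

Γ = (Z_L − Z_0)/(Z_L + Z_0) = (-7.3 + j78.4)/(92.7 + j78.4)
|Γ| = 78.7/121

|Γ| ≈ 0.649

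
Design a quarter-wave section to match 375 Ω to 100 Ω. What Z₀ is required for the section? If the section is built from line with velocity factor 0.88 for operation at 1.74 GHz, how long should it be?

Z_qwt ≈ 194 Ω; length ≈ 3.79 cm

Z_qwt = √(Z_0·R_L) = √(100 × 375) = √37500
λ = 0.88·c/f = 0.152 m, so l = λ/4 = 0.0379 m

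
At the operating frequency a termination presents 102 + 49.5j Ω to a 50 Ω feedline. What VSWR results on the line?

Γ = (Z_L − Z_0)/(Z_L + Z_0) = (52 + j49.5)/(152 + j49.5)
|Γ| = 71.8/160 = 0.449
VSWR = (1 + |Γ|)/(1 − |Γ|) = 1.45/0.551

VSWR ≈ 2.63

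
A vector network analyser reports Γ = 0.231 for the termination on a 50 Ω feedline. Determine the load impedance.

Z_L ≈ 80 Ω

Z_L = Z_0·(1 + Γ)/(1 − Γ) = 50·(1.23)/(0.769)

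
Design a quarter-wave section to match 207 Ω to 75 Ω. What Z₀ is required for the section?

Z_qwt = √(Z_0·R_L) = √(75 × 207) = √15520

Z_qwt ≈ 125 Ω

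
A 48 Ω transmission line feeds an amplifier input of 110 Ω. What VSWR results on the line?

Γ = (110 − 48)/(110 + 48) = 0.392
VSWR = (1 + 0.392)/(1 − 0.392)

VSWR ≈ 2.29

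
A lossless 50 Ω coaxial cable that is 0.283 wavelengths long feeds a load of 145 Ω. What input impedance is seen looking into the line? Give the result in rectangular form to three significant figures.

βl = 2π × 0.283 = 102°
tan(βl) = tan(102°) = -4.75
Z_in = Z_0·(Z_L + jZ_0·tanβl)/(Z_0 + jZ_L·tanβl)
     = 50·(145 − j238)/(50 − j689)

Z_in ≈ 17.9 + j9.22 Ω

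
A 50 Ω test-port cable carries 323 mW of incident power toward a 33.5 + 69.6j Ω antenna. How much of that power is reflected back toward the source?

P_reflected ≈ 140 mW

|Γ| = |(-16.5 + j69.6)/(83.5 + j69.6)| = 0.658
|Γ|² = 0.433
P_refl = |Γ|²·P_inc = 140 mW, P_del = (1 − |Γ|²)·P_inc = 183 mW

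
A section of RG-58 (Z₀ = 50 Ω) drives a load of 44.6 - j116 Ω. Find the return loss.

Γ = (-5.4 − j116)/(94.6 − j116), |Γ| = 0.776
RL = −20·log₁₀|Γ| = −20·log₁₀(0.776)

RL ≈ 2.2 dB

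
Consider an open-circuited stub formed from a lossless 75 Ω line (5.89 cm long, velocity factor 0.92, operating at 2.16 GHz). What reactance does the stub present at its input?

λ = v/f = 0.92·c / 2.16 GHz = 0.128 m
βl = 2π·l/λ = 2π × 0.461 = 166°
tan(βl) = -0.25
For an open-circuited stub, Z_in = −jZ_0·cot(βl) = −jZ_0/tan(βl)

X_in ≈ 300 Ω (inductive)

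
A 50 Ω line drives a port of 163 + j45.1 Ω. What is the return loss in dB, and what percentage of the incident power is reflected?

Γ = (113 + j45.1)/(213 + j45.1), |Γ| = 0.559
RL = −20·log₁₀(0.559) = 5.05 dB
P_refl/P_inc = |Γ|² = 0.312

RL ≈ 5.05 dB; 31.2% of incident power reflected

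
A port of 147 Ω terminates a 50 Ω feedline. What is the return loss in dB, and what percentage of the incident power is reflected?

RL ≈ 6.15 dB; 24.2% of incident power reflected

Γ = (147 − 50)/(147 + 50) = 0.492
RL = −20·log₁₀(0.492) = 6.15 dB
P_refl/P_inc = |Γ|² = 0.242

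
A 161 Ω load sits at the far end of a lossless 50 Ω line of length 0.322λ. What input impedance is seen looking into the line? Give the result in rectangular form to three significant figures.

βl = 2π × 0.322 = 116°
tan(βl) = tan(116°) = -2.06
Z_in = Z_0·(Z_L + jZ_0·tanβl)/(Z_0 + jZ_L·tanβl)
     = 50·(161 − j103)/(50 − j331)

Z_in ≈ 18.8 + j21.5 Ω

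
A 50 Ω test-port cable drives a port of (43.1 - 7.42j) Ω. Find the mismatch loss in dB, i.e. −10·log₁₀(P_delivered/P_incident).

Γ = (-6.9 − j7.42)/(93.1 − j7.42), |Γ| = 0.108
|Γ|² = 0.0118, so P_del/P_inc = 1 − |Γ|² = 0.988
ML = −10·log₁₀(1 − |Γ|²)

mismatch loss ≈ 0.0514 dB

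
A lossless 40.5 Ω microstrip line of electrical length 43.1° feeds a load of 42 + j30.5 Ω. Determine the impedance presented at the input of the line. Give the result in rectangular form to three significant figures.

Z_in ≈ 76.6 − j20 Ω

tan(βl) = tan(43.1°) = 0.936
Z_in = Z_0·(Z_L + jZ_0·tanβl)/(Z_0 + jZ_L·tanβl)
     = 40.5·(42 + j68.4)/(12 + j39.3)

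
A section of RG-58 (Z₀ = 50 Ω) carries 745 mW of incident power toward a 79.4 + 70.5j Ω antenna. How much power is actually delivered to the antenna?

P_delivered ≈ 545 mW

|Γ| = |(29.4 + j70.5)/(129.4 + j70.5)| = 0.518
|Γ|² = 0.269
P_refl = |Γ|²·P_inc = 200 mW, P_del = (1 − |Γ|²)·P_inc = 545 mW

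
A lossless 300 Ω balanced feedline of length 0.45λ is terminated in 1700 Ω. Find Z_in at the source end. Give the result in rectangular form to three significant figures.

Z_in ≈ 428 + j691 Ω

βl = 2π × 0.45 = 162°
tan(βl) = tan(162°) = -0.325
Z_in = Z_0·(Z_L + jZ_0·tanβl)/(Z_0 + jZ_L·tanβl)
     = 300·(1700 − j97.5)/(300 − j552)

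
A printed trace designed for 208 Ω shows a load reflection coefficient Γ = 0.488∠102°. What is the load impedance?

Z_L ≈ 110 + j138 Ω

Z_L = Z_0·(1 + Γ)/(1 − Γ) = 208·(0.899 + j0.477)/(1.1 − j0.477)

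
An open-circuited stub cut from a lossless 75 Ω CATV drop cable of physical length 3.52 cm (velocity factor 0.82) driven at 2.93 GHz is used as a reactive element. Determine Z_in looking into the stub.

λ = v/f = 0.82·c / 2.93 GHz = 0.084 m
βl = 2π·l/λ = 2π × 0.419 = 151°
tan(βl) = -0.556
For an open-circuited stub, Z_in = −jZ_0·cot(βl) = −jZ_0/tan(βl)

Z_in ≈ +j135 Ω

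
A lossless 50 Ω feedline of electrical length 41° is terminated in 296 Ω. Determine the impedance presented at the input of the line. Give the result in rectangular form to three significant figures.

Z_in ≈ 18.9 − j53.8 Ω

tan(βl) = tan(41°) = 0.869
Z_in = Z_0·(Z_L + jZ_0·tanβl)/(Z_0 + jZ_L·tanβl)
     = 50·(296 + j43.5)/(50 + j257)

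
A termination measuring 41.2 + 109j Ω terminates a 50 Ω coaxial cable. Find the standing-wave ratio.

VSWR ≈ 7.67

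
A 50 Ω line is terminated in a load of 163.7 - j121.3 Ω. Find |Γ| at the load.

|Γ| ≈ 0.677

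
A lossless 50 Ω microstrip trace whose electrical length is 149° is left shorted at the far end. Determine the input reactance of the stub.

tan(βl) = -0.601
For a shorted stub, Z_in = jZ_0·tan(βl)

X_in ≈ -30 Ω (capacitive)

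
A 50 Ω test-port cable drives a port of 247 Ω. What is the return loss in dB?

Γ = (247 − 50)/(247 + 50) = 0.663
RL = −20·log₁₀|Γ| = −20·log₁₀(0.663)

RL ≈ 3.57 dB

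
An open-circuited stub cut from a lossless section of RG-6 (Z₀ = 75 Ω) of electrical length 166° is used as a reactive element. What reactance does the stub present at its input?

X_in ≈ 301 Ω (inductive)

tan(βl) = -0.249
For an open-circuited stub, Z_in = −jZ_0·cot(βl) = −jZ_0/tan(βl)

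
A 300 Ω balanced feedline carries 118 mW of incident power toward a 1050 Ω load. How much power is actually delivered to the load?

Γ = (1050 − 300)/(1050 + 300) = 0.556
|Γ|² = 0.309
P_refl = |Γ|²·P_inc = 36.4 mW, P_del = (1 − |Γ|²)·P_inc = 81.6 mW

P_delivered ≈ 81.6 mW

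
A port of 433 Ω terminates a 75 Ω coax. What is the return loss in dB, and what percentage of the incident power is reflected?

Γ = (433 − 75)/(433 + 75) = 0.705
RL = −20·log₁₀(0.705) = 3.04 dB
P_refl/P_inc = |Γ|² = 0.497

RL ≈ 3.04 dB; 49.7% of incident power reflected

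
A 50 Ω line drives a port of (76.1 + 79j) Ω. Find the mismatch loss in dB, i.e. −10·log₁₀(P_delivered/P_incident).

Γ = (26.1 + j79)/(126.1 + j79), |Γ| = 0.559
|Γ|² = 0.313, so P_del/P_inc = 1 − |Γ|² = 0.687
ML = −10·log₁₀(1 − |Γ|²)

mismatch loss ≈ 1.63 dB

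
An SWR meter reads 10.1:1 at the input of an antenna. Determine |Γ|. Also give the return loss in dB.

|Γ| ≈ 0.82; return loss ≈ 1.73 dB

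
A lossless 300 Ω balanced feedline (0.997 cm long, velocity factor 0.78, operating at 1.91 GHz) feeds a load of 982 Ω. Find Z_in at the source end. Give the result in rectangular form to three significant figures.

Z_in ≈ 295 − j374 Ω

λ = v/f = 0.78·c / 1.91 GHz = 0.123 m
βl = 2π·l/λ = 2π × 0.0814 = 29.3°
tan(βl) = tan(29.3°) = 0.561
Z_in = Z_0·(Z_L + jZ_0·tanβl)/(Z_0 + jZ_L·tanβl)
     = 300·(982 + j168)/(300 + j551)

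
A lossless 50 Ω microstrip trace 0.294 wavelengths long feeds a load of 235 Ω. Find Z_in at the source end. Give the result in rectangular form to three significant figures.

Z_in ≈ 11.5 + j13.5 Ω

βl = 2π × 0.294 = 106°
tan(βl) = tan(106°) = -3.52
Z_in = Z_0·(Z_L + jZ_0·tanβl)/(Z_0 + jZ_L·tanβl)
     = 50·(235 − j176)/(50 − j828)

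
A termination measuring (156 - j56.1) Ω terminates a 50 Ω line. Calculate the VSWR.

VSWR ≈ 3.56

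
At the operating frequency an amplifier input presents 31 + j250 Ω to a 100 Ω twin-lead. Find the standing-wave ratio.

Γ = (Z_L − Z_0)/(Z_L + Z_0) = (-69 + j250)/(131 + j250)
|Γ| = 259/282 = 0.919
VSWR = (1 + |Γ|)/(1 − |Γ|) = 1.92/0.0811

VSWR ≈ 23.7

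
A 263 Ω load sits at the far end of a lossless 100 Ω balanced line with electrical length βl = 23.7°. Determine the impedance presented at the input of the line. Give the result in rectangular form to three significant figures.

Z_in ≈ 134 − j111 Ω

tan(βl) = tan(23.7°) = 0.439
Z_in = Z_0·(Z_L + jZ_0·tanβl)/(Z_0 + jZ_L·tanβl)
     = 100·(263 + j43.9)/(100 + j115)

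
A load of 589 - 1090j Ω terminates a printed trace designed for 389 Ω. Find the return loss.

Γ = (200 − j1090)/(978 − j1090), |Γ| = 0.757
RL = −20·log₁₀|Γ| = −20·log₁₀(0.757)

RL ≈ 2.42 dB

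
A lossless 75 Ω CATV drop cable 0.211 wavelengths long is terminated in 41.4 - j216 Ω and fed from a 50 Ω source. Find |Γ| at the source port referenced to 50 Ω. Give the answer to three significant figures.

βl = 2π × 0.211 = 76°
tan(βl) = 4
Z_in = Z_0·(Z_L + jZ_0·tanβl)/(Z_0 + jZ_L·tanβl) = 4.35 + j5.94 Ω
Γ_s = (Z_in − Z_s)/(Z_in + Z_s) = (-45.6 + j5.94)/(54.4 + j5.94), |Γ_s| = 0.842

|Γ| ≈ 0.842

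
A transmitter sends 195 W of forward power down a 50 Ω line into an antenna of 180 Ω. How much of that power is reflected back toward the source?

Γ = (180 − 50)/(180 + 50) = 0.565
|Γ|² = 0.319
P_refl = |Γ|²·P_inc = 62.3 W, P_del = (1 − |Γ|²)·P_inc = 133 W

P_reflected ≈ 62.3 W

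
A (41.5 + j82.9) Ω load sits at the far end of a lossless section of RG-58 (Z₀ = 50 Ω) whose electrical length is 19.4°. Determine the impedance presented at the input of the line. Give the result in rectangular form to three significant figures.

Z_in ≈ 180 + j115 Ω

tan(βl) = tan(19.4°) = 0.352
Z_in = Z_0·(Z_L + jZ_0·tanβl)/(Z_0 + jZ_L·tanβl)
     = 50·(41.5 + j101)/(20.8 + j14.6)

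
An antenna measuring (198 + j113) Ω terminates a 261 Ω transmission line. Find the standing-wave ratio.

VSWR ≈ 1.75

Γ = (Z_L − Z_0)/(Z_L + Z_0) = (-63 + j113)/(459 + j113)
|Γ| = 129/473 = 0.274
VSWR = (1 + |Γ|)/(1 − |Γ|) = 1.27/0.726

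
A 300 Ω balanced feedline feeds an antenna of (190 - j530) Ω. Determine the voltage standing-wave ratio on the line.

VSWR ≈ 7

Γ = (Z_L − Z_0)/(Z_L + Z_0) = (-110 − j530)/(490 − j530)
|Γ| = 541/722 = 0.75
VSWR = (1 + |Γ|)/(1 − |Γ|) = 1.75/0.25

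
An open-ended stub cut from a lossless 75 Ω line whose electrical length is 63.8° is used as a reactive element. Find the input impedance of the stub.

tan(βl) = 2.03
For an open-ended stub, Z_in = −jZ_0·cot(βl) = −jZ_0/tan(βl)

Z_in ≈ −j36.9 Ω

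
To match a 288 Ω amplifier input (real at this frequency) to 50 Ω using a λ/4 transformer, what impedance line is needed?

Z_qwt ≈ 120 Ω

Z_qwt = √(Z_0·R_L) = √(50 × 288) = √14400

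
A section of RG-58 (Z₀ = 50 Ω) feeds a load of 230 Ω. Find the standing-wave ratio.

VSWR ≈ 4.6

Γ = (230 − 50)/(230 + 50) = 0.643
VSWR = (1 + 0.643)/(1 − 0.643)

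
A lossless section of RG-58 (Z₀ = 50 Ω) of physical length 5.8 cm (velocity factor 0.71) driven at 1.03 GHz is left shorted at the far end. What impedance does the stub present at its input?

Z_in ≈ −j258 Ω

λ = v/f = 0.71·c / 1.03 GHz = 0.207 m
βl = 2π·l/λ = 2π × 0.28 = 101°
tan(βl) = -5.16
For a shorted stub, Z_in = jZ_0·tan(βl)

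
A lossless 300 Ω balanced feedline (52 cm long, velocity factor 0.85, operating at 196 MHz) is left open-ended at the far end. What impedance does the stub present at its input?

Z_in ≈ +j411 Ω

λ = v/f = 0.85·c / 196 MHz = 1.3 m
βl = 2π·l/λ = 2π × 0.4 = 144°
tan(βl) = -0.73
For an open-ended stub, Z_in = −jZ_0·cot(βl) = −jZ_0/tan(βl)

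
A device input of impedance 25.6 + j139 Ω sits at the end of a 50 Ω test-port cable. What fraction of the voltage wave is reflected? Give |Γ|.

Γ = (Z_L − Z_0)/(Z_L + Z_0) = (-24.4 + j139)/(75.6 + j139)
|Γ| = 141/158

|Γ| ≈ 0.892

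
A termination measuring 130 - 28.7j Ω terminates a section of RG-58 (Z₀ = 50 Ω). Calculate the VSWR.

Γ = (Z_L − Z_0)/(Z_L + Z_0) = (80 − j28.7)/(180 − j28.7)
|Γ| = 85/182 = 0.466
VSWR = (1 + |Γ|)/(1 − |Γ|) = 1.47/0.534

VSWR ≈ 2.75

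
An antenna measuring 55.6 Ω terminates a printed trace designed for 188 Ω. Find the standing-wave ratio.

VSWR ≈ 3.38

Γ = (55.6 − 188)/(55.6 + 188) = -0.544
VSWR = (1 + 0.544)/(1 − 0.544)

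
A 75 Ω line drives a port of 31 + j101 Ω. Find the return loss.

Γ = (-44 + j101)/(106 + j101), |Γ| = 0.752
RL = −20·log₁₀|Γ| = −20·log₁₀(0.752)

RL ≈ 2.47 dB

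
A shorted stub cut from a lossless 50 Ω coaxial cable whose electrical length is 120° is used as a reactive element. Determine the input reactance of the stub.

X_in ≈ -86.6 Ω (capacitive)

tan(βl) = -1.73
For a shorted stub, Z_in = jZ_0·tan(βl)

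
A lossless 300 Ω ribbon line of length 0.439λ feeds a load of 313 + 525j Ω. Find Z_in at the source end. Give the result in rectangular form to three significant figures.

Z_in ≈ 118 + j266 Ω

βl = 2π × 0.439 = 158°
tan(βl) = tan(158°) = -0.403
Z_in = Z_0·(Z_L + jZ_0·tanβl)/(Z_0 + jZ_L·tanβl)
     = 300·(313 + j404)/(512 − j126)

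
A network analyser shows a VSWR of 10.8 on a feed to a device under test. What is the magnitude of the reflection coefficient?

|Γ| = (S − 1)/(S + 1) = (10.8 − 1)/(10.8 + 1) = 9.8/11.8

|Γ| ≈ 0.831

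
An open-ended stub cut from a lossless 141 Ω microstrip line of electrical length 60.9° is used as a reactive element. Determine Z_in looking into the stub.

tan(βl) = 1.8
For an open-ended stub, Z_in = −jZ_0·cot(βl) = −jZ_0/tan(βl)

Z_in ≈ −j78.5 Ω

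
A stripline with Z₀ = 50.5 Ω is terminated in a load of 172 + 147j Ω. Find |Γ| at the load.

|Γ| ≈ 0.715

Γ = (Z_L − Z_0)/(Z_L + Z_0) = (121.5 + j147)/(222.5 + j147)
|Γ| = 191/267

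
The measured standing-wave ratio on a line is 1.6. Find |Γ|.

|Γ| = (S − 1)/(S + 1) = (1.6 − 1)/(1.6 + 1) = 0.6/2.6

|Γ| ≈ 0.231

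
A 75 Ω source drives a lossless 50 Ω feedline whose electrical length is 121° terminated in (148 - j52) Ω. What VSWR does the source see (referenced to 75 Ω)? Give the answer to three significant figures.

VSWR ≈ 4.05

tan(βl) = -1.66
Z_in = Z_0·(Z_L + jZ_0·tanβl)/(Z_0 + jZ_L·tanβl) = 22.5 + j33.4 Ω
Γ_s = (Z_in − Z_s)/(Z_in + Z_s) = (-52.5 + j33.4)/(97.5 + j33.4), |Γ_s| = 0.604
VSWR = (1 + |Γ_s|)/(1 − |Γ_s|)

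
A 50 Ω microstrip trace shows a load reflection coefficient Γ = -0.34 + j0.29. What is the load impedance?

Z_L ≈ 21.3 + j15.4 Ω

Z_L = Z_0·(1 + Γ)/(1 − Γ) = 50·(0.66 + j0.29)/(1.34 − j0.29)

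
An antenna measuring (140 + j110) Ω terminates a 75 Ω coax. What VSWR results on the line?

VSWR ≈ 3.25

Γ = (Z_L − Z_0)/(Z_L + Z_0) = (65 + j110)/(215 + j110)
|Γ| = 128/242 = 0.529
VSWR = (1 + |Γ|)/(1 − |Γ|) = 1.53/0.471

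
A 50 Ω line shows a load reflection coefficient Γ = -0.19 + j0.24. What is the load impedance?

Z_L ≈ 30.7 + j16.3 Ω

Z_L = Z_0·(1 + Γ)/(1 − Γ) = 50·(0.81 + j0.24)/(1.19 − j0.24)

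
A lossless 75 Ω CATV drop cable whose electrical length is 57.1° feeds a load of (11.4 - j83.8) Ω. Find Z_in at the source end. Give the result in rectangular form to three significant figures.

tan(βl) = tan(57.1°) = 1.55
Z_in = Z_0·(Z_L + jZ_0·tanβl)/(Z_0 + jZ_L·tanβl)
     = 75·(11.4 + j32.1)/(205 + j17.6)

Z_in ≈ 5.16 + j11.3 Ω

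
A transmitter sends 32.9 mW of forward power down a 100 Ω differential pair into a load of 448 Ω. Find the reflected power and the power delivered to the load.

P_reflected ≈ 13.3 mW; P_delivered ≈ 19.6 mW

Γ = (448 − 100)/(448 + 100) = 0.635
|Γ|² = 0.403
P_refl = |Γ|²·P_inc = 13.3 mW, P_del = (1 − |Γ|²)·P_inc = 19.6 mW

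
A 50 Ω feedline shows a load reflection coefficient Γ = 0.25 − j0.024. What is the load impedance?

Z_L ≈ 83.2 − j4.26 Ω

Z_L = Z_0·(1 + Γ)/(1 − Γ) = 50·(1.25 − j0.024)/(0.75 + j0.024)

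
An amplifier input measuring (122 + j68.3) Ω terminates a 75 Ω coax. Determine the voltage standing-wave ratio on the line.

VSWR ≈ 2.32

Γ = (Z_L − Z_0)/(Z_L + Z_0) = (47 + j68.3)/(197 + j68.3)
|Γ| = 82.9/209 = 0.398
VSWR = (1 + |Γ|)/(1 − |Γ|) = 1.4/0.602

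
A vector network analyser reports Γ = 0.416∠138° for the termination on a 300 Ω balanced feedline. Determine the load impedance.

Z_L = Z_0·(1 + Γ)/(1 − Γ) = 300·(0.691 + j0.278)/(1.31 − j0.278)

Z_L ≈ 138 + j93.2 Ω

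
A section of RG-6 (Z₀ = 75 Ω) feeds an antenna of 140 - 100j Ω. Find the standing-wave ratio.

VSWR ≈ 3.02

Γ = (Z_L − Z_0)/(Z_L + Z_0) = (65 − j100)/(215 − j100)
|Γ| = 119/237 = 0.503
VSWR = (1 + |Γ|)/(1 − |Γ|) = 1.5/0.497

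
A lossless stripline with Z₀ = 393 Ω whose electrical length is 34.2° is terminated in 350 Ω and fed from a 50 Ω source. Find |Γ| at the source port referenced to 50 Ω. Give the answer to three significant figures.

tan(βl) = 0.68
Z_in = Z_0·(Z_L + jZ_0·tanβl)/(Z_0 + jZ_L·tanβl) = 374 + j40.4 Ω
Γ_s = (Z_in − Z_s)/(Z_in + Z_s) = (324 + j40.4)/(424 + j40.4), |Γ_s| = 0.767

|Γ| ≈ 0.767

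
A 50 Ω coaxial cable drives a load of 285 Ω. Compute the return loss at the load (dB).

RL ≈ 3.08 dB

Γ = (285 − 50)/(285 + 50) = 0.701
RL = −20·log₁₀|Γ| = −20·log₁₀(0.701)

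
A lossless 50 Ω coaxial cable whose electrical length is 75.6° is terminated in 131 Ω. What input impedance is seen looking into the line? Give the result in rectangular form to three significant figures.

tan(βl) = tan(75.6°) = 3.89
Z_in = Z_0·(Z_L + jZ_0·tanβl)/(Z_0 + jZ_L·tanβl)
     = 50·(131 + j195)/(50 + j510)

Z_in ≈ 20.1 − j10.9 Ω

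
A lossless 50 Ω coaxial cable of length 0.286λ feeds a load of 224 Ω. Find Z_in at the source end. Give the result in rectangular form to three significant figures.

Z_in ≈ 11.7 + j10.9 Ω

βl = 2π × 0.286 = 103°
tan(βl) = tan(103°) = -4.35
Z_in = Z_0·(Z_L + jZ_0·tanβl)/(Z_0 + jZ_L·tanβl)
     = 50·(224 − j217)/(50 − j973)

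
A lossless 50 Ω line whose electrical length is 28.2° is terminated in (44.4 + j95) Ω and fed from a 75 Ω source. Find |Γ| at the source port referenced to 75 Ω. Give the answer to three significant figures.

|Γ| ≈ 0.597

tan(βl) = 0.536
Z_in = Z_0·(Z_L + jZ_0·tanβl)/(Z_0 + jZ_L·tanβl) = 252 − j103 Ω
Γ_s = (Z_in − Z_s)/(Z_in + Z_s) = (177 − j103)/(327 − j103), |Γ_s| = 0.597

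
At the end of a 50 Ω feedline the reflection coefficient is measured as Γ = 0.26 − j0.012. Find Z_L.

Z_L = Z_0·(1 + Γ)/(1 − Γ) = 50·(1.26 − j0.012)/(0.74 + j0.012)

Z_L ≈ 85.1 − j2.19 Ω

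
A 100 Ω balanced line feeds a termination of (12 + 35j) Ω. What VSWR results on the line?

Γ = (Z_L − Z_0)/(Z_L + Z_0) = (-88 + j35)/(112 + j35)
|Γ| = 94.7/117 = 0.807
VSWR = (1 + |Γ|)/(1 − |Γ|) = 1.81/0.193

VSWR ≈ 9.37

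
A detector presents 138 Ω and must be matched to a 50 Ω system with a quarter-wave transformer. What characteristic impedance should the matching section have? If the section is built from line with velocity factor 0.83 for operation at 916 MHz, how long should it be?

Z_qwt = √(Z_0·R_L) = √(50 × 138) = √6900
λ = 0.83·c/f = 0.272 m, so l = λ/4 = 0.068 m

Z_qwt ≈ 83.1 Ω; length ≈ 6.8 cm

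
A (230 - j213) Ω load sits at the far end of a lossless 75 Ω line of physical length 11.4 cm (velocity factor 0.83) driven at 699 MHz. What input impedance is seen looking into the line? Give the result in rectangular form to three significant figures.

λ = v/f = 0.83·c / 699 MHz = 0.356 m
βl = 2π·l/λ = 2π × 0.32 = 115°
tan(βl) = tan(115°) = -2.12
Z_in = Z_0·(Z_L + jZ_0·tanβl)/(Z_0 + jZ_L·tanβl)
     = 75·(230 − j372)/(-377 − j489)

Z_in ≈ 18.7 + j49.8 Ω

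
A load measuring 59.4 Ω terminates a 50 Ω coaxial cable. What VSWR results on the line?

Γ = (59.4 − 50)/(59.4 + 50) = 0.0859
VSWR = (1 + 0.0859)/(1 − 0.0859)

VSWR ≈ 1.19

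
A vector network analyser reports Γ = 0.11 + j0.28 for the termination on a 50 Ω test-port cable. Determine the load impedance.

Z_L = Z_0·(1 + Γ)/(1 − Γ) = 50·(1.11 + j0.28)/(0.89 − j0.28)

Z_L ≈ 52.2 + j32.2 Ω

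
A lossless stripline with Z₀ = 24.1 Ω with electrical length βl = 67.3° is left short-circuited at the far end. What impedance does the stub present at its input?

Z_in ≈ +j57.6 Ω

tan(βl) = 2.39
For a short-circuited stub, Z_in = jZ_0·tan(βl)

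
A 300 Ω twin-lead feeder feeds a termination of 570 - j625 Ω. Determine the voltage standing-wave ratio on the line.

VSWR ≈ 4.49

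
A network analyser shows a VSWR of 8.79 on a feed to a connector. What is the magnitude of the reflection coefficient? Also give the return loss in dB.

|Γ| ≈ 0.796; return loss ≈ 1.98 dB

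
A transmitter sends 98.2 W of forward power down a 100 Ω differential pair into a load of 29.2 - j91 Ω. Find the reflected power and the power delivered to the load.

P_reflected ≈ 52.3 W; P_delivered ≈ 45.9 W

|Γ| = |(-70.8 − j91)/(129.2 − j91)| = 0.73
|Γ|² = 0.532
P_refl = |Γ|²·P_inc = 52.3 W, P_del = (1 − |Γ|²)·P_inc = 45.9 W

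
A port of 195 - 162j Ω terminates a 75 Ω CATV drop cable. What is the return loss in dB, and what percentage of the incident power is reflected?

Γ = (120 − j162)/(270 − j162), |Γ| = 0.64
RL = −20·log₁₀(0.64) = 3.87 dB
P_refl/P_inc = |Γ|² = 0.41

RL ≈ 3.87 dB; 41% of incident power reflected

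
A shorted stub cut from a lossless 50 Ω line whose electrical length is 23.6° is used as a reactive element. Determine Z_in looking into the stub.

tan(βl) = 0.437
For a shorted stub, Z_in = jZ_0·tan(βl)

Z_in ≈ +j21.8 Ω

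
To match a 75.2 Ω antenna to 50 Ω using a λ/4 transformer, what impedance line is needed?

Z_qwt ≈ 61.3 Ω

Z_qwt = √(Z_0·R_L) = √(50 × 75.2) = √3760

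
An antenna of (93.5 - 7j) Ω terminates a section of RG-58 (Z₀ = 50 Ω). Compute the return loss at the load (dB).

Γ = (43.5 − j7)/(143.5 − j7), |Γ| = 0.307
RL = −20·log₁₀|Γ| = −20·log₁₀(0.307)

RL ≈ 10.3 dB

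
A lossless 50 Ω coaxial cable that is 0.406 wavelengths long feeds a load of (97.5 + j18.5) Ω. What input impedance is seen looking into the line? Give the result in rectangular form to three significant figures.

βl = 2π × 0.406 = 146°
tan(βl) = tan(146°) = -0.67
Z_in = Z_0·(Z_L + jZ_0·tanβl)/(Z_0 + jZ_L·tanβl)
     = 50·(97.5 − j15)/(62.4 − j65.4)

Z_in ≈ 43.3 + j33.3 Ω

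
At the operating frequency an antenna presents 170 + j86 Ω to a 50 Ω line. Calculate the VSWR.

VSWR ≈ 4.33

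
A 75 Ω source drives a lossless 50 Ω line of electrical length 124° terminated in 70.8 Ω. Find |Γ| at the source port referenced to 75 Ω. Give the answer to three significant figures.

tan(βl) = -1.48
Z_in = Z_0·(Z_L + jZ_0·tanβl)/(Z_0 + jZ_L·tanβl) = 41.9 + j13.8 Ω
Γ_s = (Z_in − Z_s)/(Z_in + Z_s) = (-33.1 + j13.8)/(117 + j13.8), |Γ_s| = 0.305

|Γ| ≈ 0.305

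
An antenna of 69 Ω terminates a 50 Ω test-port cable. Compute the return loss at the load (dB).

Γ = (69 − 50)/(69 + 50) = 0.16
RL = −20·log₁₀|Γ| = −20·log₁₀(0.16)

RL ≈ 15.9 dB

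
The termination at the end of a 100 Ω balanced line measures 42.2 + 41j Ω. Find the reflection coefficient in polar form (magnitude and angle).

Γ ≈ 0.479 ∠ 129°

Γ = (Z_L − Z_0)/(Z_L + Z_0) = (-57.8 + j41)/(142.2 + j41)
|Γ| = 70.9/148 = 0.479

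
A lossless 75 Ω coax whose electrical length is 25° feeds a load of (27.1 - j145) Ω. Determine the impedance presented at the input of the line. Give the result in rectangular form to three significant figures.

tan(βl) = tan(25°) = 0.466
Z_in = Z_0·(Z_L + jZ_0·tanβl)/(Z_0 + jZ_L·tanβl)
     = 75·(27.1 − j110)/(143 + j12.6)

Z_in ≈ 9.05 − j58.7 Ω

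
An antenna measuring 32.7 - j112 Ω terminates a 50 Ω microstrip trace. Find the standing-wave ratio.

Γ = (Z_L − Z_0)/(Z_L + Z_0) = (-17.3 − j112)/(82.7 − j112)
|Γ| = 113/139 = 0.814
VSWR = (1 + |Γ|)/(1 − |Γ|) = 1.81/0.186

VSWR ≈ 9.75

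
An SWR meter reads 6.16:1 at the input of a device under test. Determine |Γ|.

|Γ| ≈ 0.721

|Γ| = (S − 1)/(S + 1) = (6.16 − 1)/(6.16 + 1) = 5.16/7.16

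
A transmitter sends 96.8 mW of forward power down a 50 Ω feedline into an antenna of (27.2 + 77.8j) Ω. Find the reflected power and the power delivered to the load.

P_reflected ≈ 53 mW; P_delivered ≈ 43.8 mW

|Γ| = |(-22.8 + j77.8)/(77.2 + j77.8)| = 0.74
|Γ|² = 0.547
P_refl = |Γ|²·P_inc = 53 mW, P_del = (1 − |Γ|²)·P_inc = 43.8 mW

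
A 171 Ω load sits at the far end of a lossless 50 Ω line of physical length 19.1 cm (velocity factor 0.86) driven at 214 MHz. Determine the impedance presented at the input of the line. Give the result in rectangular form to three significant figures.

λ = v/f = 0.86·c / 214 MHz = 1.21 m
βl = 2π·l/λ = 2π × 0.158 = 57°
tan(βl) = tan(57°) = 1.54
Z_in = Z_0·(Z_L + jZ_0·tanβl)/(Z_0 + jZ_L·tanβl)
     = 50·(171 + j77.1)/(50 + j264)

Z_in ≈ 20 − j28.6 Ω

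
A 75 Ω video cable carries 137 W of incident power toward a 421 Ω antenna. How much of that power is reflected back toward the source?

Γ = (421 − 75)/(421 + 75) = 0.698
|Γ|² = 0.487
P_refl = |Γ|²·P_inc = 66.7 W, P_del = (1 − |Γ|²)·P_inc = 70.3 W

P_reflected ≈ 66.7 W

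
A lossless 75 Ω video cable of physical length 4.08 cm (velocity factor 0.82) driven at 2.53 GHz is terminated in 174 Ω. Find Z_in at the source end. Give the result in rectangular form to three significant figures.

λ = v/f = 0.82·c / 2.53 GHz = 0.0972 m
βl = 2π·l/λ = 2π × 0.42 = 151°
tan(βl) = tan(151°) = -0.553
Z_in = Z_0·(Z_L + jZ_0·tanβl)/(Z_0 + jZ_L·tanβl)
     = 75·(174 − j41.5)/(75 − j96.2)

Z_in ≈ 85.9 + j68.7 Ω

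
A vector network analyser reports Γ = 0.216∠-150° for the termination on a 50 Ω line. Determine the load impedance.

Z_L = Z_0·(1 + Γ)/(1 − Γ) = 50·(0.813 − j0.108)/(1.19 + j0.108)

Z_L ≈ 33.6 − j7.6 Ω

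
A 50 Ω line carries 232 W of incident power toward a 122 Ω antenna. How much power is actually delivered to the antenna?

P_delivered ≈ 191 W

Γ = (122 − 50)/(122 + 50) = 0.419
|Γ|² = 0.175
P_refl = |Γ|²·P_inc = 40.7 W, P_del = (1 − |Γ|²)·P_inc = 191 W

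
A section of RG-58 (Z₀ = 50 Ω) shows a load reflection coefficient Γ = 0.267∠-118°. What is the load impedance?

Z_L ≈ 35.1 − j17.8 Ω

Z_L = Z_0·(1 + Γ)/(1 − Γ) = 50·(0.875 − j0.236)/(1.13 + j0.236)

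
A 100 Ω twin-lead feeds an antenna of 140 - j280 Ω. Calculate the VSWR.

VSWR ≈ 7.58

Γ = (Z_L − Z_0)/(Z_L + Z_0) = (40 − j280)/(240 − j280)
|Γ| = 283/369 = 0.767
VSWR = (1 + |Γ|)/(1 − |Γ|) = 1.77/0.233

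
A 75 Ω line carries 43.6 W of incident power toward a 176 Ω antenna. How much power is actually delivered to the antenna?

P_delivered ≈ 36.5 W

Γ = (176 − 75)/(176 + 75) = 0.402
|Γ|² = 0.162
P_refl = |Γ|²·P_inc = 7.06 W, P_del = (1 − |Γ|²)·P_inc = 36.5 W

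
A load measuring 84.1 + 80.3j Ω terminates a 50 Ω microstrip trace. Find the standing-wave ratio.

Γ = (Z_L − Z_0)/(Z_L + Z_0) = (34.1 + j80.3)/(134.1 + j80.3)
|Γ| = 87.2/156 = 0.558
VSWR = (1 + |Γ|)/(1 − |Γ|) = 1.56/0.442

VSWR ≈ 3.53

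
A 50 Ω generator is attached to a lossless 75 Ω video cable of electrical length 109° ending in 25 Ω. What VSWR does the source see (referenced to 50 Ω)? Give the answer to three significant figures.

VSWR ≈ 4.25

tan(βl) = -2.9
Z_in = Z_0·(Z_L + jZ_0·tanβl)/(Z_0 + jZ_L·tanβl) = 122 − j99.9 Ω
Γ_s = (Z_in − Z_s)/(Z_in + Z_s) = (71.8 − j99.9)/(172 − j99.9), |Γ_s| = 0.619
VSWR = (1 + |Γ_s|)/(1 − |Γ_s|)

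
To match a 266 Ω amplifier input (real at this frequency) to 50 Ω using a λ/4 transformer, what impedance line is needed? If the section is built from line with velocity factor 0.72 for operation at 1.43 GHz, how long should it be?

Z_qwt ≈ 115 Ω; length ≈ 3.78 cm

Z_qwt = √(Z_0·R_L) = √(50 × 266) = √13300
λ = 0.72·c/f = 0.151 m, so l = λ/4 = 0.0378 m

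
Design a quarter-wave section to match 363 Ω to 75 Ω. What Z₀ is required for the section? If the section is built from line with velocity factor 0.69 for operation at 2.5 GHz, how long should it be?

Z_qwt = √(Z_0·R_L) = √(75 × 363) = √27220
λ = 0.69·c/f = 0.0828 m, so l = λ/4 = 0.0207 m

Z_qwt ≈ 165 Ω; length ≈ 2.07 cm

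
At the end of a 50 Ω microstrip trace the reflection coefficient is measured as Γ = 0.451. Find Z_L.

Z_L ≈ 132 Ω

Z_L = Z_0·(1 + Γ)/(1 − Γ) = 50·(1.45)/(0.549)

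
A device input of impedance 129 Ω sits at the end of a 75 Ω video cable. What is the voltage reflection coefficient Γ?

Γ = 0.265

Γ = (Z_L − Z_0)/(Z_L + Z_0) = (129 − 75)/(129 + 75) = 54/204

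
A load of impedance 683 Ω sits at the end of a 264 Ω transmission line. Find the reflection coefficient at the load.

Γ = 0.442

Γ = (Z_L − Z_0)/(Z_L + Z_0) = (683 − 264)/(683 + 264) = 419/947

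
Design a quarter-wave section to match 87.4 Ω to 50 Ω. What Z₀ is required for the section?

Z_qwt ≈ 66.1 Ω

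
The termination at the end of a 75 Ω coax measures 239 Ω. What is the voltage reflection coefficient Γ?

Γ = 0.522

Γ = (Z_L − Z_0)/(Z_L + Z_0) = (239 − 75)/(239 + 75) = 164/314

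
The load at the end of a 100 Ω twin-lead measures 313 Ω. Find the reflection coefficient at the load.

Γ = 0.516

Γ = (Z_L − Z_0)/(Z_L + Z_0) = (313 − 100)/(313 + 100) = 213/413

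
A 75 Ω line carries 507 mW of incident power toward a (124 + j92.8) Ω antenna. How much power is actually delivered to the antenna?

|Γ| = |(49 + j92.8)/(199 + j92.8)| = 0.478
|Γ|² = 0.228
P_refl = |Γ|²·P_inc = 116 mW, P_del = (1 − |Γ|²)·P_inc = 391 mW

P_delivered ≈ 391 mW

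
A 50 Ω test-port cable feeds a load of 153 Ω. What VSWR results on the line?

VSWR ≈ 3.06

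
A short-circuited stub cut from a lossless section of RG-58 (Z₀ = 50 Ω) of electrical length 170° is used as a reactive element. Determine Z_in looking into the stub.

Z_in ≈ −j8.82 Ω

tan(βl) = -0.176
For a short-circuited stub, Z_in = jZ_0·tan(βl)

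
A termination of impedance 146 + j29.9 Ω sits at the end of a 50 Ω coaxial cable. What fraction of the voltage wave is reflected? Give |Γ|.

|Γ| ≈ 0.507

Γ = (Z_L − Z_0)/(Z_L + Z_0) = (96 + j29.9)/(196 + j29.9)
|Γ| = 101/198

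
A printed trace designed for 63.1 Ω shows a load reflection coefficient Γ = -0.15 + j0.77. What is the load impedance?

Z_L ≈ 12.7 + j50.7 Ω

Z_L = Z_0·(1 + Γ)/(1 − Γ) = 63.1·(0.85 + j0.77)/(1.15 − j0.77)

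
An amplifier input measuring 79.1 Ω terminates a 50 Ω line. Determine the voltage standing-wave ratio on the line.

VSWR ≈ 1.58

Γ = (79.1 − 50)/(79.1 + 50) = 0.225
VSWR = (1 + 0.225)/(1 − 0.225)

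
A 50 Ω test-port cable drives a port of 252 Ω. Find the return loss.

Γ = (252 − 50)/(252 + 50) = 0.669
RL = −20·log₁₀|Γ| = −20·log₁₀(0.669)

RL ≈ 3.49 dB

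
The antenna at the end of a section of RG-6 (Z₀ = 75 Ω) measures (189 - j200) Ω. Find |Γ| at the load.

Γ = (Z_L − Z_0)/(Z_L + Z_0) = (114 − j200)/(264 − j200)
|Γ| = 230/331

|Γ| ≈ 0.695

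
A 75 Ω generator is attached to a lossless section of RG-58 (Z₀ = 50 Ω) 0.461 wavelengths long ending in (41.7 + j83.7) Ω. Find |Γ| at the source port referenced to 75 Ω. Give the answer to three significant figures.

|Γ| ≈ 0.685

βl = 2π × 0.461 = 166°
tan(βl) = -0.25
Z_in = Z_0·(Z_L + jZ_0·tanβl)/(Z_0 + jZ_L·tanβl) = 21.6 + j53.4 Ω
Γ_s = (Z_in − Z_s)/(Z_in + Z_s) = (-53.4 + j53.4)/(96.6 + j53.4), |Γ_s| = 0.685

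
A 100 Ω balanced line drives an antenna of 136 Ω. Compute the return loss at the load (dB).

Γ = (136 − 100)/(136 + 100) = 0.153
RL = −20·log₁₀|Γ| = −20·log₁₀(0.153)

RL ≈ 16.3 dB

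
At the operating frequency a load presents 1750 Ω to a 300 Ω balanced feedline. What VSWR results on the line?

Γ = (1750 − 300)/(1750 + 300) = 0.707
VSWR = (1 + 0.707)/(1 − 0.707)

VSWR ≈ 5.83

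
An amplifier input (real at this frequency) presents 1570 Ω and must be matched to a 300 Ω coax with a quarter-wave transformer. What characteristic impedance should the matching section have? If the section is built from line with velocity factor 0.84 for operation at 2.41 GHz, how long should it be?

Z_qwt ≈ 686 Ω; length ≈ 2.61 cm

Z_qwt = √(Z_0·R_L) = √(300 × 1570) = √471000
λ = 0.84·c/f = 0.105 m, so l = λ/4 = 0.0261 m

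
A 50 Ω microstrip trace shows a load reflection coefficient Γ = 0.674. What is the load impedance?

Z_L = Z_0·(1 + Γ)/(1 − Γ) = 50·(1.67)/(0.326)

Z_L ≈ 257 Ω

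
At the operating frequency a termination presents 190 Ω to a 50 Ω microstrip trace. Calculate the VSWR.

VSWR ≈ 3.8

Γ = (190 − 50)/(190 + 50) = 0.583
VSWR = (1 + 0.583)/(1 − 0.583)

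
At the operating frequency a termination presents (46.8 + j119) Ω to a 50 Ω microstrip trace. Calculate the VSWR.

Γ = (Z_L − Z_0)/(Z_L + Z_0) = (-3.2 + j119)/(96.8 + j119)
|Γ| = 119/153 = 0.776
VSWR = (1 + |Γ|)/(1 − |Γ|) = 1.78/0.224

VSWR ≈ 7.93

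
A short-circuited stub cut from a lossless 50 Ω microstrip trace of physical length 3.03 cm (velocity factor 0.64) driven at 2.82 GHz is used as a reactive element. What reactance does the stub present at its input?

λ = v/f = 0.64·c / 2.82 GHz = 0.0681 m
βl = 2π·l/λ = 2π × 0.445 = 160°
tan(βl) = -0.36
For a short-circuited stub, Z_in = jZ_0·tan(βl)

X_in ≈ -18 Ω (capacitive)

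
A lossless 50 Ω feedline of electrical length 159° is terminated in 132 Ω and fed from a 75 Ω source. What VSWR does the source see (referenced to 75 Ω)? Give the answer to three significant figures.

tan(βl) = -0.384
Z_in = Z_0·(Z_L + jZ_0·tanβl)/(Z_0 + jZ_L·tanβl) = 74.7 + j56.5 Ω
Γ_s = (Z_in − Z_s)/(Z_in + Z_s) = (-0.283 + j56.5)/(150 + j56.5), |Γ_s| = 0.353
VSWR = (1 + |Γ_s|)/(1 − |Γ_s|)

VSWR ≈ 2.09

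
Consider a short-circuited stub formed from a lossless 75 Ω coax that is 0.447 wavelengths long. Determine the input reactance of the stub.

X_in ≈ -25.9 Ω (capacitive)

βl = 2π × 0.447 = 161°
tan(βl) = -0.346
For a short-circuited stub, Z_in = jZ_0·tan(βl)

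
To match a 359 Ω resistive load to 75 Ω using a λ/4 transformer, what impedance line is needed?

Z_qwt ≈ 164 Ω

Z_qwt = √(Z_0·R_L) = √(75 × 359) = √26920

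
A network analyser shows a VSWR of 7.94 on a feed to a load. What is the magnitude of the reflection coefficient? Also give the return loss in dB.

|Γ| ≈ 0.776; return loss ≈ 2.2 dB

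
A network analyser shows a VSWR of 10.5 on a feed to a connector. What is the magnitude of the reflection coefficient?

|Γ| = (S − 1)/(S + 1) = (10.5 − 1)/(10.5 + 1) = 9.5/11.5

|Γ| ≈ 0.826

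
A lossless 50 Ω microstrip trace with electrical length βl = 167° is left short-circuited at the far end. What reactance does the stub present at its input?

tan(βl) = -0.231
For a short-circuited stub, Z_in = jZ_0·tan(βl)

X_in ≈ -11.5 Ω (capacitive)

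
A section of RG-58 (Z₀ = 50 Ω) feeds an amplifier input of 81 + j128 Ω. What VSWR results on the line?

Γ = (Z_L − Z_0)/(Z_L + Z_0) = (31 + j128)/(131 + j128)
|Γ| = 132/183 = 0.719
VSWR = (1 + |Γ|)/(1 − |Γ|) = 1.72/0.281

VSWR ≈ 6.12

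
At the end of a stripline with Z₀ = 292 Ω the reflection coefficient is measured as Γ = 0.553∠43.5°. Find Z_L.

Z_L ≈ 403 + j441 Ω

Z_L = Z_0·(1 + Γ)/(1 − Γ) = 292·(1.4 + j0.381)/(0.599 − j0.381)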